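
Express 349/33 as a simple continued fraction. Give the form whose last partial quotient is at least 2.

[10; 1, 1, 2, 1, 4]

349 = 10×33 + 19
33 = 1×19 + 14
19 = 1×14 + 5
14 = 2×5 + 4
5 = 1×4 + 1
4 = 4×1 + 0  (stop)
So 349/33 = [10; 1, 1, 2, 1, 4].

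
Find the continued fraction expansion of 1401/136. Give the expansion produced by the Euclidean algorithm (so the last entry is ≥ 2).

1401 = 10×136 + 41
136 = 3×41 + 13
41 = 3×13 + 2
13 = 6×2 + 1
2 = 2×1 + 0  (stop)
So 1401/136 = [10; 3, 3, 6, 2].

[10; 3, 3, 6, 2]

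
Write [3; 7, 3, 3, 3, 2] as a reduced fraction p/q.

Fold from the inside: start with 2/1.
  3 + 1/2 = 7/2
  3 + 2/7 = 23/7
  3 + 7/23 = 76/23
  7 + 23/76 = 555/76
  3 + 76/555 = 1741/555

1741/555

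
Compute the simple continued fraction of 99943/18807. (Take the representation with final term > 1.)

[5; 3, 5, 2, 5, 12, 8]

99943 = 5·18807 + 5908
18807 = 3·5908 + 1083
5908 = 5·1083 + 493
1083 = 2·493 + 97
493 = 5·97 + 8
97 = 12·8 + 1
8 = 8·1 + 0  (stop)
So 99943/18807 = [5; 3, 5, 2, 5, 12, 8].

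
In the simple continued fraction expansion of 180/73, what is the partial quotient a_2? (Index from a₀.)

6

180 = 2·73 + 34   →  a_0 = 2
73 = 2·34 + 5   →  a_1 = 2
34 = 6·5 + 4   →  a_2 = 6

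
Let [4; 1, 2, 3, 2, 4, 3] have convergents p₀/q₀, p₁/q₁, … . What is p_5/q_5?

Using pₖ = aₖpₖ₋₁ + pₖ₋₂, qₖ = aₖqₖ₋₁ + qₖ₋₂ (with p₋₁=1, p₋₂=0, q₋₁=0, q₋₂=1):
  k=0: a=4, p=4, q=1
  k=1: a=1, p=5, q=1
  k=2: a=2, p=14, q=3
  k=3: a=3, p=47, q=10
  k=4: a=2, p=108, q=23
  k=5: a=4, p=479, q=102

479/102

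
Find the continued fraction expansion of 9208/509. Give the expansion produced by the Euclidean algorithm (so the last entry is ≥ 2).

[18; 11, 15, 3]

9208 = 18×509 + 46
509 = 11×46 + 3
46 = 15×3 + 1
3 = 3×1 + 0  (stop)
So 9208/509 = [18; 11, 15, 3].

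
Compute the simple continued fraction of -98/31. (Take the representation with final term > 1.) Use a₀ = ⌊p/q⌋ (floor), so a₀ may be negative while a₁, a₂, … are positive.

-98 = -4×31 + 26
31 = 1×26 + 5
26 = 5×5 + 1
5 = 5×1 + 0  (stop)
So -98/31 = [-4; 1, 5, 5].

[-4; 1, 5, 5]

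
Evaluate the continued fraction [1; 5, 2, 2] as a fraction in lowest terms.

32/27

Fold from the inside: start with 2/1.
  2 + 1/2 = 5/2
  5 + 2/5 = 27/5
  1 + 5/27 = 32/27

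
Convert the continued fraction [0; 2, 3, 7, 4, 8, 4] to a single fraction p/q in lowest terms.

Using pₖ = aₖpₖ₋₁ + pₖ₋₂ and qₖ = aₖqₖ₋₁ + qₖ₋₂:
  k=0: a=0, p=0, q=1
  k=1: a=2, p=1, q=2
  k=2: a=3, p=3, q=7
  k=3: a=7, p=22, q=51
  k=4: a=4, p=91, q=211
  k=5: a=8, p=750, q=1739
  k=6: a=4, p=3091, q=7167

3091/7167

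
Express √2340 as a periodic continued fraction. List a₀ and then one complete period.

[48; 2, 1, 2, 10, 2, 1, 2, 96]

a₀ = ⌊√2340⌋ = 48.
With m₀=0, d₀=1 and mₖ₊₁ = dₖaₖ − mₖ, dₖ₊₁ = (n − mₖ₊₁²)/dₖ, aₖ₊₁ = ⌊(a₀+mₖ₊₁)/dₖ₊₁⌋:
  k=1: m=48, d=36, a=2
  k=2: m=24, d=49, a=1
  k=3: m=25, d=35, a=2
  k=4: m=45, d=9, a=10
  k=5: m=45, d=35, a=2
  k=6: m=25, d=49, a=1
  k=7: m=24, d=36, a=2
  k=8: m=48, d=1, a=96
d=1 and a=2a₀=96 at k=8, so the next step gives (m, d) = (48, 36) again — its k=1 value — and the period has length 8.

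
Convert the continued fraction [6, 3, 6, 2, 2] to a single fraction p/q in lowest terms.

638/101

Using pₖ = aₖpₖ₋₁ + pₖ₋₂ and qₖ = aₖqₖ₋₁ + qₖ₋₂:
  k=0: a=6, p=6, q=1
  k=1: a=3, p=19, q=3
  k=2: a=6, p=120, q=19
  k=3: a=2, p=259, q=41
  k=4: a=2, p=638, q=101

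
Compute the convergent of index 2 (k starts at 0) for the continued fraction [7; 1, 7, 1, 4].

Using pₖ = aₖpₖ₋₁ + pₖ₋₂, qₖ = aₖqₖ₋₁ + qₖ₋₂ (with p₋₁=1, p₋₂=0, q₋₁=0, q₋₂=1):
  k=0: a=7, p=7, q=1
  k=1: a=1, p=8, q=1
  k=2: a=7, p=63, q=8

63/8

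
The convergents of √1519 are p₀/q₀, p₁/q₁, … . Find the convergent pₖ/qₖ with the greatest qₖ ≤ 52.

1520/39

√1519 = [38; 1, 37, 1, 76, …] (period length 4).
Convergents:
  p_0/q_0 = 38/1
  p_1/q_1 = 39/1
  p_2/q_2 = 1481/38
  p_3/q_3 = 1520/39
  p_4/q_4 = 117001/3002
q_3 = 39 ≤ 52 < 3002 = q_4, so the answer is 1520/39.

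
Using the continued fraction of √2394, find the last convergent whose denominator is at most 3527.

√2394 = [48; 1, 12, 1, 96, …] (period length 4).
Convergents:
  p_0/q_0 = 48/1
  p_1/q_1 = 49/1
  p_2/q_2 = 636/13
  p_3/q_3 = 685/14
  p_4/q_4 = 66396/1357
  p_5/q_5 = 67081/1371
  p_6/q_6 = 871368/17809
q_5 = 1371 ≤ 3527 < 17809 = q_6, so the answer is 67081/1371.

67081/1371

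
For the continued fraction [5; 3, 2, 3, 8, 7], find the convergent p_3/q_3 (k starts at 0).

127/24

Using pₖ = aₖpₖ₋₁ + pₖ₋₂, qₖ = aₖqₖ₋₁ + qₖ₋₂ (with p₋₁=1, p₋₂=0, q₋₁=0, q₋₂=1):
  k=0: a=5, p=5, q=1
  k=1: a=3, p=16, q=3
  k=2: a=2, p=37, q=7
  k=3: a=3, p=127, q=24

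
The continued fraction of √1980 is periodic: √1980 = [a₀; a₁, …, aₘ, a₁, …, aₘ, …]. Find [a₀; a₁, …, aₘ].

[44; 2, 88]

a₀ = ⌊√1980⌋ = 44.
With m₀=0, d₀=1 and mₖ₊₁ = dₖaₖ − mₖ, dₖ₊₁ = (n − mₖ₊₁²)/dₖ, aₖ₊₁ = ⌊(a₀+mₖ₊₁)/dₖ₊₁⌋:
  k=1: m=44, d=44, a=2
  k=2: m=44, d=1, a=88
d=1 and a=2a₀=88 at k=2, so the next step gives (m, d) = (44, 44) again — its k=1 value — and the period has length 2.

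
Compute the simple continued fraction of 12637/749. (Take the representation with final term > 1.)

12637 = 16×749 + 653
749 = 1×653 + 96
653 = 6×96 + 77
96 = 1×77 + 19
77 = 4×19 + 1
19 = 19×1 + 0  (stop)
So 12637/749 = [16; 1, 6, 1, 4, 19].

[16; 1, 6, 1, 4, 19]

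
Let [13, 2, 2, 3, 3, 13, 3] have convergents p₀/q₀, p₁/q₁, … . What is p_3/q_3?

Using pₖ = aₖpₖ₋₁ + pₖ₋₂, qₖ = aₖqₖ₋₁ + qₖ₋₂ (with p₋₁=1, p₋₂=0, q₋₁=0, q₋₂=1):
  k=0: a=13, p=13, q=1
  k=1: a=2, p=27, q=2
  k=2: a=2, p=67, q=5
  k=3: a=3, p=228, q=17

228/17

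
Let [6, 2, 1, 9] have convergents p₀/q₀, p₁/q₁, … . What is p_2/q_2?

19/3

Using pₖ = aₖpₖ₋₁ + pₖ₋₂, qₖ = aₖqₖ₋₁ + qₖ₋₂ (with p₋₁=1, p₋₂=0, q₋₁=0, q₋₂=1):
  k=0: a=6, p=6, q=1
  k=1: a=2, p=13, q=2
  k=2: a=1, p=19, q=3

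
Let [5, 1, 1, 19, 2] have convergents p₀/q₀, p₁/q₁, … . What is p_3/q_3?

215/39

Using pₖ = aₖpₖ₋₁ + pₖ₋₂, qₖ = aₖqₖ₋₁ + qₖ₋₂ (with p₋₁=1, p₋₂=0, q₋₁=0, q₋₂=1):
  k=0: a=5, p=5, q=1
  k=1: a=1, p=6, q=1
  k=2: a=1, p=11, q=2
  k=3: a=19, p=215, q=39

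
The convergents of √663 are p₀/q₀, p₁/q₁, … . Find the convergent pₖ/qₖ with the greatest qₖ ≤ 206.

5227/203

√663 = [25; 1, 2, 1, 50, …] (period length 4).
Convergents:
  p_0/q_0 = 25/1
  p_1/q_1 = 26/1
  p_2/q_2 = 77/3
  p_3/q_3 = 103/4
  p_4/q_4 = 5227/203
  p_5/q_5 = 5330/207
q_4 = 203 ≤ 206 < 207 = q_5, so the answer is 5227/203.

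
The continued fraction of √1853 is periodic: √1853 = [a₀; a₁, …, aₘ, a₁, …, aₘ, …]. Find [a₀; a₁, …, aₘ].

[43; 21, 1, 1, 21, 86]

a₀ = ⌊√1853⌋ = 43.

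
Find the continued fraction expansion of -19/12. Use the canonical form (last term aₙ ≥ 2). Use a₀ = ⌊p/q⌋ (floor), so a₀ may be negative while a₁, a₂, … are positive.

-19 = -2*12 + 5
12 = 2*5 + 2
5 = 2*2 + 1
2 = 2*1 + 0  (stop)
So -19/12 = [-2; 2, 2, 2].

[-2; 2, 2, 2]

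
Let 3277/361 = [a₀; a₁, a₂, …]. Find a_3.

3277 = 9·361 + 28   →  a_0 = 9
361 = 12·28 + 25   →  a_1 = 12
28 = 1·25 + 3   →  a_2 = 1
25 = 8·3 + 1   →  a_3 = 8

8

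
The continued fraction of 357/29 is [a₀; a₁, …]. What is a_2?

357 = 12·29 + 9   →  a_0 = 12
29 = 3·9 + 2   →  a_1 = 3
9 = 4·2 + 1   →  a_2 = 4

4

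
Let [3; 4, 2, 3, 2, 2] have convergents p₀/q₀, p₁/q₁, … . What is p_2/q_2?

29/9

Using pₖ = aₖpₖ₋₁ + pₖ₋₂, qₖ = aₖqₖ₋₁ + qₖ₋₂ (with p₋₁=1, p₋₂=0, q₋₁=0, q₋₂=1):
  k=0: a=3, p=3, q=1
  k=1: a=4, p=13, q=4
  k=2: a=2, p=29, q=9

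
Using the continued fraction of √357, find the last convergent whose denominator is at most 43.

359/19

√357 = [18; 1, 8, 2, 8, 1, 36, …] (period length 6).
Convergents:
  p_0/q_0 = 18/1
  p_1/q_1 = 19/1
  p_2/q_2 = 170/9
  p_3/q_3 = 359/19
  p_4/q_4 = 3042/161
q_3 = 19 ≤ 43 < 161 = q_4, so the answer is 359/19.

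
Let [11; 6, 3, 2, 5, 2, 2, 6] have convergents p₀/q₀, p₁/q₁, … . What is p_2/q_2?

Using pₖ = aₖpₖ₋₁ + pₖ₋₂, qₖ = aₖqₖ₋₁ + qₖ₋₂ (with p₋₁=1, p₋₂=0, q₋₁=0, q₋₂=1):
  k=0: a=11, p=11, q=1
  k=1: a=6, p=67, q=6
  k=2: a=3, p=212, q=19

212/19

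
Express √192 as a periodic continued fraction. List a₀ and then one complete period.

[13; 1, 5, 1, 26]

a₀ = ⌊√192⌋ = 13.
With m₀=0, d₀=1 and mₖ₊₁ = dₖaₖ − mₖ, dₖ₊₁ = (n − mₖ₊₁²)/dₖ, aₖ₊₁ = ⌊(a₀+mₖ₊₁)/dₖ₊₁⌋:
  k=1: m=13, d=23, a=1
  k=2: m=10, d=4, a=5
  k=3: m=10, d=23, a=1
  k=4: m=13, d=1, a=26
d=1 and a=2a₀=26 at k=4, so the next step gives (m, d) = (13, 23) again — its k=1 value — and the period has length 4.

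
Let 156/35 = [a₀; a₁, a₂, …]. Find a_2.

156 = 4·35 + 16   →  a_0 = 4
35 = 2·16 + 3   →  a_1 = 2
16 = 5·3 + 1   →  a_2 = 5

5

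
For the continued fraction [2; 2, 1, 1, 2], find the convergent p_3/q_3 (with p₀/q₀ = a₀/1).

Using pₖ = aₖpₖ₋₁ + pₖ₋₂, qₖ = aₖqₖ₋₁ + qₖ₋₂ (with p₋₁=1, p₋₂=0, q₋₁=0, q₋₂=1):
  k=0: a=2, p=2, q=1
  k=1: a=2, p=5, q=2
  k=2: a=1, p=7, q=3
  k=3: a=1, p=12, q=5

12/5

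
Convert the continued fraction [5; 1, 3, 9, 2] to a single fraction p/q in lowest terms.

Fold from the inside: start with 2/1.
  9 + 1/2 = 19/2
  3 + 2/19 = 59/19
  1 + 19/59 = 78/59
  5 + 59/78 = 449/78

449/78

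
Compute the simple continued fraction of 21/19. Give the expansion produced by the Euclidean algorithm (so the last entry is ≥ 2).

[1; 9, 2]

21 = 1×19 + 2
19 = 9×2 + 1
2 = 2×1 + 0  (stop)
So 21/19 = [1; 9, 2].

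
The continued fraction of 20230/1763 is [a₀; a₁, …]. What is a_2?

9

20230 = 11·1763 + 837   →  a_0 = 11
1763 = 2·837 + 89   →  a_1 = 2
837 = 9·89 + 36   →  a_2 = 9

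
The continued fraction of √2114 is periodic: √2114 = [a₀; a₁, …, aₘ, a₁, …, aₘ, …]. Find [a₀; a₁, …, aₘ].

[45; 1, 44, 1, 90]

a₀ = ⌊√2114⌋ = 45.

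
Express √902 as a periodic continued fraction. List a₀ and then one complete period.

a₀ = ⌊√902⌋ = 30.
With m₀=0, d₀=1 and mₖ₊₁ = dₖaₖ − mₖ, dₖ₊₁ = (n − mₖ₊₁²)/dₖ, aₖ₊₁ = ⌊(a₀+mₖ₊₁)/dₖ₊₁⌋:
  k=1: m=30, d=2, a=30
  k=2: m=30, d=1, a=60
d=1 and a=2a₀=60 at k=2, so the next step gives (m, d) = (30, 2) again — its k=1 value — and the period has length 2.

[30; 30, 60]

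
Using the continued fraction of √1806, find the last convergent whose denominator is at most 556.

14449/340

√1806 = [42; 2, 84, …] (period length 2).
Convergents:
  p_0/q_0 = 42/1
  p_1/q_1 = 85/2
  p_2/q_2 = 7182/169
  p_3/q_3 = 14449/340
  p_4/q_4 = 1220898/28729
q_3 = 340 ≤ 556 < 28729 = q_4, so the answer is 14449/340.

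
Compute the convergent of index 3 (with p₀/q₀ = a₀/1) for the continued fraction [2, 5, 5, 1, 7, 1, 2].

Using pₖ = aₖpₖ₋₁ + pₖ₋₂, qₖ = aₖqₖ₋₁ + qₖ₋₂ (with p₋₁=1, p₋₂=0, q₋₁=0, q₋₂=1):
  k=0: a=2, p=2, q=1
  k=1: a=5, p=11, q=5
  k=2: a=5, p=57, q=26
  k=3: a=1, p=68, q=31

68/31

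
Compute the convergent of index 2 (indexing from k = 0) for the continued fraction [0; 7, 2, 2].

Using pₖ = aₖpₖ₋₁ + pₖ₋₂, qₖ = aₖqₖ₋₁ + qₖ₋₂ (with p₋₁=1, p₋₂=0, q₋₁=0, q₋₂=1):
  k=0: a=0, p=0, q=1
  k=1: a=7, p=1, q=7
  k=2: a=2, p=2, q=15

2/15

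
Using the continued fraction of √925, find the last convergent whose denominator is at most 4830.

√925 = [30; 2, 2, 2, 2, 60, …] (period length 5).
Convergents:
  p_0/q_0 = 30/1
  p_1/q_1 = 61/2
  p_2/q_2 = 152/5
  p_3/q_3 = 365/12
  p_4/q_4 = 882/29
  p_5/q_5 = 53285/1752
  p_6/q_6 = 107452/3533
  p_7/q_7 = 268189/8818
q_6 = 3533 ≤ 4830 < 8818 = q_7, so the answer is 107452/3533.

107452/3533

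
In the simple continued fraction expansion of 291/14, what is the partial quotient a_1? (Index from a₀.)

1

291 = 20·14 + 11   →  a_0 = 20
14 = 1·11 + 3   →  a_1 = 1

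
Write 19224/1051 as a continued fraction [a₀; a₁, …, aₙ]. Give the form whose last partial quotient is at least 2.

19224 = 18×1051 + 306
1051 = 3×306 + 133
306 = 2×133 + 40
133 = 3×40 + 13
40 = 3×13 + 1
13 = 13×1 + 0  (stop)
So 19224/1051 = [18; 3, 2, 3, 3, 13].

[18; 3, 2, 3, 3, 13]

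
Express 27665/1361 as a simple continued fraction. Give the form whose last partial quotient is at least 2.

27665 = 20·1361 + 445
1361 = 3·445 + 26
445 = 17·26 + 3
26 = 8·3 + 2
3 = 1·2 + 1
2 = 2·1 + 0  (stop)
So 27665/1361 = [20; 3, 17, 8, 1, 2].

[20; 3, 17, 8, 1, 2]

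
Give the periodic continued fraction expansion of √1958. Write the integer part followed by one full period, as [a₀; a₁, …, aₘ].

a₀ = ⌊√1958⌋ = 44.
With m₀=0, d₀=1 and mₖ₊₁ = dₖaₖ − mₖ, dₖ₊₁ = (n − mₖ₊₁²)/dₖ, aₖ₊₁ = ⌊(a₀+mₖ₊₁)/dₖ₊₁⌋:
  k=1: m=44, d=22, a=4
  k=2: m=44, d=1, a=88
d=1 and a=2a₀=88 at k=2, so the next step gives (m, d) = (44, 22) again — its k=1 value — and the period has length 2.

[44; 4, 88]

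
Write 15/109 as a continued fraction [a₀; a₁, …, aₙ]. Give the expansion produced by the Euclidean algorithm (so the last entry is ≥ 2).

15 = 0*109 + 15
109 = 7*15 + 4
15 = 3*4 + 3
4 = 1*3 + 1
3 = 3*1 + 0  (stop)
So 15/109 = [0; 7, 3, 1, 3].

[0; 7, 3, 1, 3]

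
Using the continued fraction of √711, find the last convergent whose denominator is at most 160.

4213/158

√711 = [26; 1, 1, 1, 52, …] (period length 4).
Convergents:
  p_0/q_0 = 26/1
  p_1/q_1 = 27/1
  p_2/q_2 = 53/2
  p_3/q_3 = 80/3
  p_4/q_4 = 4213/158
  p_5/q_5 = 4293/161
q_4 = 158 ≤ 160 < 161 = q_5, so the answer is 4213/158.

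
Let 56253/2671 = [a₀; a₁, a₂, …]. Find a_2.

2

56253 = 21·2671 + 162   →  a_0 = 21
2671 = 16·162 + 79   →  a_1 = 16
162 = 2·79 + 4   →  a_2 = 2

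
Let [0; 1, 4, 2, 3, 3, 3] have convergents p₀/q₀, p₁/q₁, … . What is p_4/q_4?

Using pₖ = aₖpₖ₋₁ + pₖ₋₂, qₖ = aₖqₖ₋₁ + qₖ₋₂ (with p₋₁=1, p₋₂=0, q₋₁=0, q₋₂=1):
  k=0: a=0, p=0, q=1
  k=1: a=1, p=1, q=1
  k=2: a=4, p=4, q=5
  k=3: a=2, p=9, q=11
  k=4: a=3, p=31, q=38

31/38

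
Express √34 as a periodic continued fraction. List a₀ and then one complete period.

a₀ = ⌊√34⌋ = 5.

[5; 1, 4, 1, 10]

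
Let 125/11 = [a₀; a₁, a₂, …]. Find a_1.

125 = 11·11 + 4   →  a_0 = 11
11 = 2·4 + 3   →  a_1 = 2

2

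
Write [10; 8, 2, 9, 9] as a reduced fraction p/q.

14833/1466

Fold from the inside: start with 9/1.
  9 + 1/9 = 82/9
  2 + 9/82 = 173/82
  8 + 82/173 = 1466/173
  10 + 173/1466 = 14833/1466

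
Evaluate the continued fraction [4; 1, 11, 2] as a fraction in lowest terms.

123/25

Fold from the inside: start with 2/1.
  11 + 1/2 = 23/2
  1 + 2/23 = 25/23
  4 + 23/25 = 123/25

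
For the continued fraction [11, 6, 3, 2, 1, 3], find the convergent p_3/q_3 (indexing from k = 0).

Using pₖ = aₖpₖ₋₁ + pₖ₋₂, qₖ = aₖqₖ₋₁ + qₖ₋₂ (with p₋₁=1, p₋₂=0, q₋₁=0, q₋₂=1):
  k=0: a=11, p=11, q=1
  k=1: a=6, p=67, q=6
  k=2: a=3, p=212, q=19
  k=3: a=2, p=491, q=44

491/44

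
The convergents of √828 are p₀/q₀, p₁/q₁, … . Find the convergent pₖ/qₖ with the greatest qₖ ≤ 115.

√828 = [28; 1, 3, 2, 3, 1, 56, …] (period length 6).
Convergents:
  p_0/q_0 = 28/1
  p_1/q_1 = 29/1
  p_2/q_2 = 115/4
  p_3/q_3 = 259/9
  p_4/q_4 = 892/31
  p_5/q_5 = 1151/40
  p_6/q_6 = 65348/2271
q_5 = 40 ≤ 115 < 2271 = q_6, so the answer is 1151/40.

1151/40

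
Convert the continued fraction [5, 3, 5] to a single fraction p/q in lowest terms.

85/16

Fold from the inside: start with 5/1.
  3 + 1/5 = 16/5
  5 + 5/16 = 85/16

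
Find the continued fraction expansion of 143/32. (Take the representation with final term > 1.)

[4; 2, 7, 2]

143 = 4·32 + 15
32 = 2·15 + 2
15 = 7·2 + 1
2 = 2·1 + 0  (stop)
So 143/32 = [4; 2, 7, 2].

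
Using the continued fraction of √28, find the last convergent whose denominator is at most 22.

37/7

√28 = [5; 3, 2, 3, 10, …] (period length 4).
Convergents:
  p_0/q_0 = 5/1
  p_1/q_1 = 16/3
  p_2/q_2 = 37/7
  p_3/q_3 = 127/24
q_2 = 7 ≤ 22 < 24 = q_3, so the answer is 37/7.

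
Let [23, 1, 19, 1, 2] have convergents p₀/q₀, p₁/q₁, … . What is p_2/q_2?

Using pₖ = aₖpₖ₋₁ + pₖ₋₂, qₖ = aₖqₖ₋₁ + qₖ₋₂ (with p₋₁=1, p₋₂=0, q₋₁=0, q₋₂=1):
  k=0: a=23, p=23, q=1
  k=1: a=1, p=24, q=1
  k=2: a=19, p=479, q=20

479/20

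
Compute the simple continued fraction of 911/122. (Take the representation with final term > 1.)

911 = 7·122 + 57
122 = 2·57 + 8
57 = 7·8 + 1
8 = 8·1 + 0  (stop)
So 911/122 = [7; 2, 7, 8].

[7; 2, 7, 8]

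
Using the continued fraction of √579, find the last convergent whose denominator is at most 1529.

18504/769

√579 = [24; 16, 48, …] (period length 2).
Convergents:
  p_0/q_0 = 24/1
  p_1/q_1 = 385/16
  p_2/q_2 = 18504/769
  p_3/q_3 = 296449/12320
q_2 = 769 ≤ 1529 < 12320 = q_3, so the answer is 18504/769.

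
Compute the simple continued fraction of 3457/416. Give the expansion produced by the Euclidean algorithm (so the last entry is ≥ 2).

[8; 3, 4, 2, 4, 3]

3457 = 8*416 + 129
416 = 3*129 + 29
129 = 4*29 + 13
29 = 2*13 + 3
13 = 4*3 + 1
3 = 3*1 + 0  (stop)
So 3457/416 = [8; 3, 4, 2, 4, 3].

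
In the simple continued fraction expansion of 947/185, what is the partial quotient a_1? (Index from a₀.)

8

947 = 5·185 + 22   →  a_0 = 5
185 = 8·22 + 9   →  a_1 = 8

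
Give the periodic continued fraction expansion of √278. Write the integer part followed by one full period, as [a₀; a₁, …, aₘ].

[16; 1, 2, 16, 2, 1, 32]

a₀ = ⌊√278⌋ = 16.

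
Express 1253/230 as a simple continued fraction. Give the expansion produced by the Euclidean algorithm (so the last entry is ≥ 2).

1253 = 5×230 + 103
230 = 2×103 + 24
103 = 4×24 + 7
24 = 3×7 + 3
7 = 2×3 + 1
3 = 3×1 + 0  (stop)
So 1253/230 = [5; 2, 4, 3, 2, 3].

[5; 2, 4, 3, 2, 3]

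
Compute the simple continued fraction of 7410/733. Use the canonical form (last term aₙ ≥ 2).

[10; 9, 6, 6, 2]

7410 = 10×733 + 80
733 = 9×80 + 13
80 = 6×13 + 2
13 = 6×2 + 1
2 = 2×1 + 0  (stop)
So 7410/733 = [10; 9, 6, 6, 2].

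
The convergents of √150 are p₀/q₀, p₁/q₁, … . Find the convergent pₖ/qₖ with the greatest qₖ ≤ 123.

1188/97

√150 = [12; 4, 24, …] (period length 2).
Convergents:
  p_0/q_0 = 12/1
  p_1/q_1 = 49/4
  p_2/q_2 = 1188/97
  p_3/q_3 = 4801/392
q_2 = 97 ≤ 123 < 392 = q_3, so the answer is 1188/97.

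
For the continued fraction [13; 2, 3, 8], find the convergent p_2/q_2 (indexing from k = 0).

Using pₖ = aₖpₖ₋₁ + pₖ₋₂, qₖ = aₖqₖ₋₁ + qₖ₋₂ (with p₋₁=1, p₋₂=0, q₋₁=0, q₋₂=1):
  k=0: a=13, p=13, q=1
  k=1: a=2, p=27, q=2
  k=2: a=3, p=94, q=7

94/7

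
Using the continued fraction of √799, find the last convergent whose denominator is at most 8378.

95852/3391

√799 = [28; 3, 1, 3, 56, …] (period length 4).
Convergents:
  p_0/q_0 = 28/1
  p_1/q_1 = 85/3
  p_2/q_2 = 113/4
  p_3/q_3 = 424/15
  p_4/q_4 = 23857/844
  p_5/q_5 = 71995/2547
  p_6/q_6 = 95852/3391
  p_7/q_7 = 359551/12720
q_6 = 3391 ≤ 8378 < 12720 = q_7, so the answer is 95852/3391.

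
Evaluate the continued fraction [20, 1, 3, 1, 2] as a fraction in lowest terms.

Fold from the inside: start with 2/1.
  1 + 1/2 = 3/2
  3 + 2/3 = 11/3
  1 + 3/11 = 14/11
  20 + 11/14 = 291/14

291/14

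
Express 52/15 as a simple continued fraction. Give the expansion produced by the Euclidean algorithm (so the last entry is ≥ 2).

52 = 3·15 + 7
15 = 2·7 + 1
7 = 7·1 + 0  (stop)
So 52/15 = [3; 2, 7].

[3; 2, 7]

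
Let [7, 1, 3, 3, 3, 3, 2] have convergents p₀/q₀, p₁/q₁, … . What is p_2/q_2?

Using pₖ = aₖpₖ₋₁ + pₖ₋₂, qₖ = aₖqₖ₋₁ + qₖ₋₂ (with p₋₁=1, p₋₂=0, q₋₁=0, q₋₂=1):
  k=0: a=7, p=7, q=1
  k=1: a=1, p=8, q=1
  k=2: a=3, p=31, q=4

31/4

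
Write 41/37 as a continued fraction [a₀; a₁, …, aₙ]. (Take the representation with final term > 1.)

41 = 1·37 + 4
37 = 9·4 + 1
4 = 4·1 + 0  (stop)
So 41/37 = [1; 9, 4].

[1; 9, 4]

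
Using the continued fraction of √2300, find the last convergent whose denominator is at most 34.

√2300 = [47; 1, 22, 1, 94, …] (period length 4).
Convergents:
  p_0/q_0 = 47/1
  p_1/q_1 = 48/1
  p_2/q_2 = 1103/23
  p_3/q_3 = 1151/24
  p_4/q_4 = 109297/2279
q_3 = 24 ≤ 34 < 2279 = q_4, so the answer is 1151/24.

1151/24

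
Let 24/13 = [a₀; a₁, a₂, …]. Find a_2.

24 = 1·13 + 11   →  a_0 = 1
13 = 1·11 + 2   →  a_1 = 1
11 = 5·2 + 1   →  a_2 = 5

5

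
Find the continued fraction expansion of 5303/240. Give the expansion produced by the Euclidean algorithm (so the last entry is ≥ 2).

5303 = 22·240 + 23
240 = 10·23 + 10
23 = 2·10 + 3
10 = 3·3 + 1
3 = 3·1 + 0  (stop)
So 5303/240 = [22; 10, 2, 3, 3].

[22; 10, 2, 3, 3]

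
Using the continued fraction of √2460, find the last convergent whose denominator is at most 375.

√2460 = [49; 1, 1, 2, 24, 2, 1, 1, 98, …] (period length 8).
Convergents:
  p_0/q_0 = 49/1
  p_1/q_1 = 50/1
  p_2/q_2 = 99/2
  p_3/q_3 = 248/5
  p_4/q_4 = 6051/122
  p_5/q_5 = 12350/249
  p_6/q_6 = 18401/371
  p_7/q_7 = 30751/620
q_6 = 371 ≤ 375 < 620 = q_7, so the answer is 18401/371.

18401/371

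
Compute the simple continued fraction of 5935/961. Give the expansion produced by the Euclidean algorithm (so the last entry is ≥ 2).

5935 = 6*961 + 169
961 = 5*169 + 116
169 = 1*116 + 53
116 = 2*53 + 10
53 = 5*10 + 3
10 = 3*3 + 1
3 = 3*1 + 0  (stop)
So 5935/961 = [6; 5, 1, 2, 5, 3, 3].

[6; 5, 1, 2, 5, 3, 3]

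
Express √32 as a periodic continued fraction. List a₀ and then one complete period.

[5; 1, 1, 1, 10]

a₀ = ⌊√32⌋ = 5.
With m₀=0, d₀=1 and mₖ₊₁ = dₖaₖ − mₖ, dₖ₊₁ = (n − mₖ₊₁²)/dₖ, aₖ₊₁ = ⌊(a₀+mₖ₊₁)/dₖ₊₁⌋:
  k=1: m=5, d=7, a=1
  k=2: m=2, d=4, a=1
  k=3: m=2, d=7, a=1
  k=4: m=5, d=1, a=10
d=1 and a=2a₀=10 at k=4, so the next step gives (m, d) = (5, 7) again — its k=1 value — and the period has length 4.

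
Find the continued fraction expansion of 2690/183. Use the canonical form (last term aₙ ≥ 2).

[14; 1, 2, 3, 18]

2690 = 14*183 + 128
183 = 1*128 + 55
128 = 2*55 + 18
55 = 3*18 + 1
18 = 18*1 + 0  (stop)
So 2690/183 = [14; 1, 2, 3, 18].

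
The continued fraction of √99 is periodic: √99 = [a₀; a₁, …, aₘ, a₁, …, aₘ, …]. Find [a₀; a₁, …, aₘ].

a₀ = ⌊√99⌋ = 9.

[9; 1, 18]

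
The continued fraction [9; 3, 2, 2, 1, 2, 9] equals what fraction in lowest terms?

5659/609

Using pₖ = aₖpₖ₋₁ + pₖ₋₂ and qₖ = aₖqₖ₋₁ + qₖ₋₂:
  k=0: a=9, p=9, q=1
  k=1: a=3, p=28, q=3
  k=2: a=2, p=65, q=7
  k=3: a=2, p=158, q=17
  k=4: a=1, p=223, q=24
  k=5: a=2, p=604, q=65
  k=6: a=9, p=5659, q=609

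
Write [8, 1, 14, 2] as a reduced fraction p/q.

Using pₖ = aₖpₖ₋₁ + pₖ₋₂ and qₖ = aₖqₖ₋₁ + qₖ₋₂:
  k=0: a=8, p=8, q=1
  k=1: a=1, p=9, q=1
  k=2: a=14, p=134, q=15
  k=3: a=2, p=277, q=31

277/31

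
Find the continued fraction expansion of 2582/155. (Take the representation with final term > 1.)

[16; 1, 1, 1, 12, 4]

2582 = 16·155 + 102
155 = 1·102 + 53
102 = 1·53 + 49
53 = 1·49 + 4
49 = 12·4 + 1
4 = 4·1 + 0  (stop)
So 2582/155 = [16; 1, 1, 1, 12, 4].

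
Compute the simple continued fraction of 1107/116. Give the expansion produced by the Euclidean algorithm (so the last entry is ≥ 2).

1107 = 9·116 + 63
116 = 1·63 + 53
63 = 1·53 + 10
53 = 5·10 + 3
10 = 3·3 + 1
3 = 3·1 + 0  (stop)
So 1107/116 = [9; 1, 1, 5, 3, 3].

[9; 1, 1, 5, 3, 3]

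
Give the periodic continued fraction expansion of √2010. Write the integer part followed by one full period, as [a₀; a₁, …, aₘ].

[44; 1, 4, 1, 88]

a₀ = ⌊√2010⌋ = 44.
With m₀=0, d₀=1 and mₖ₊₁ = dₖaₖ − mₖ, dₖ₊₁ = (n − mₖ₊₁²)/dₖ, aₖ₊₁ = ⌊(a₀+mₖ₊₁)/dₖ₊₁⌋:
  k=1: m=44, d=74, a=1
  k=2: m=30, d=15, a=4
  k=3: m=30, d=74, a=1
  k=4: m=44, d=1, a=88
d=1 and a=2a₀=88 at k=4, so the next step gives (m, d) = (44, 74) again — its k=1 value — and the period has length 4.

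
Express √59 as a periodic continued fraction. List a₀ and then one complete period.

[7; 1, 2, 7, 2, 1, 14]

a₀ = ⌊√59⌋ = 7.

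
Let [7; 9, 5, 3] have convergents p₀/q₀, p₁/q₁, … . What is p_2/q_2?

327/46

Using pₖ = aₖpₖ₋₁ + pₖ₋₂, qₖ = aₖqₖ₋₁ + qₖ₋₂ (with p₋₁=1, p₋₂=0, q₋₁=0, q₋₂=1):
  k=0: a=7, p=7, q=1
  k=1: a=9, p=64, q=9
  k=2: a=5, p=327, q=46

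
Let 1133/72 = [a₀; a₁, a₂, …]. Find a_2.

2

1133 = 15·72 + 53   →  a_0 = 15
72 = 1·53 + 19   →  a_1 = 1
53 = 2·19 + 15   →  a_2 = 2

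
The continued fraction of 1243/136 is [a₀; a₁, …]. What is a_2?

6

1243 = 9·136 + 19   →  a_0 = 9
136 = 7·19 + 3   →  a_1 = 7
19 = 6·3 + 1   →  a_2 = 6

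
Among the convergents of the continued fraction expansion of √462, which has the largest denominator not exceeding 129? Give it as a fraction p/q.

1827/85

√462 = [21; 2, 42, …] (period length 2).
Convergents:
  p_0/q_0 = 21/1
  p_1/q_1 = 43/2
  p_2/q_2 = 1827/85
  p_3/q_3 = 3697/172
q_2 = 85 ≤ 129 < 172 = q_3, so the answer is 1827/85.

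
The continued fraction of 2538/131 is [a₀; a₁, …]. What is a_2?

1

2538 = 19·131 + 49   →  a_0 = 19
131 = 2·49 + 33   →  a_1 = 2
49 = 1·33 + 16   →  a_2 = 1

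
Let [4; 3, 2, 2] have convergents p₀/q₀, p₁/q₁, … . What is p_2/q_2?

30/7

Using pₖ = aₖpₖ₋₁ + pₖ₋₂, qₖ = aₖqₖ₋₁ + qₖ₋₂ (with p₋₁=1, p₋₂=0, q₋₁=0, q₋₂=1):
  k=0: a=4, p=4, q=1
  k=1: a=3, p=13, q=3
  k=2: a=2, p=30, q=7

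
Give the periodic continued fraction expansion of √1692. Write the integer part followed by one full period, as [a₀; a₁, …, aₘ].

a₀ = ⌊√1692⌋ = 41.
With m₀=0, d₀=1 and mₖ₊₁ = dₖaₖ − mₖ, dₖ₊₁ = (n − mₖ₊₁²)/dₖ, aₖ₊₁ = ⌊(a₀+mₖ₊₁)/dₖ₊₁⌋:
  k=1: m=41, d=11, a=7
  k=2: m=36, d=36, a=2
  k=3: m=36, d=11, a=7
  k=4: m=41, d=1, a=82
d=1 and a=2a₀=82 at k=4, so the next step gives (m, d) = (41, 11) again — its k=1 value — and the period has length 4.

[41; 7, 2, 7, 82]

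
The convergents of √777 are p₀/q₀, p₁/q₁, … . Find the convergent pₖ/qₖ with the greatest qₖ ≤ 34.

223/8

√777 = [27; 1, 6, 1, 54, …] (period length 4).
Convergents:
  p_0/q_0 = 27/1
  p_1/q_1 = 28/1
  p_2/q_2 = 195/7
  p_3/q_3 = 223/8
  p_4/q_4 = 12237/439
q_3 = 8 ≤ 34 < 439 = q_4, so the answer is 223/8.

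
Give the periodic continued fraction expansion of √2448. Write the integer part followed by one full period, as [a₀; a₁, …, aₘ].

[49; 2, 10, 2, 98]

a₀ = ⌊√2448⌋ = 49.
With m₀=0, d₀=1 and mₖ₊₁ = dₖaₖ − mₖ, dₖ₊₁ = (n − mₖ₊₁²)/dₖ, aₖ₊₁ = ⌊(a₀+mₖ₊₁)/dₖ₊₁⌋:
  k=1: m=49, d=47, a=2
  k=2: m=45, d=9, a=10
  k=3: m=45, d=47, a=2
  k=4: m=49, d=1, a=98
d=1 and a=2a₀=98 at k=4, so the next step gives (m, d) = (49, 47) again — its k=1 value — and the period has length 4.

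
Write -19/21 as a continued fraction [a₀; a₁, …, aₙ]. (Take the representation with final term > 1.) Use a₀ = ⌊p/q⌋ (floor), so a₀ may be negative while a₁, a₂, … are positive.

-19 = -1*21 + 2
21 = 10*2 + 1
2 = 2*1 + 0  (stop)
So -19/21 = [-1; 10, 2].

[-1; 10, 2]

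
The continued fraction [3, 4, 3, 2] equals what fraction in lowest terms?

97/30

Fold from the inside: start with 2/1.
  3 + 1/2 = 7/2
  4 + 2/7 = 30/7
  3 + 7/30 = 97/30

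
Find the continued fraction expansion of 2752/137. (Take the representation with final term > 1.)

2752 = 20*137 + 12
137 = 11*12 + 5
12 = 2*5 + 2
5 = 2*2 + 1
2 = 2*1 + 0  (stop)
So 2752/137 = [20; 11, 2, 2, 2].

[20; 11, 2, 2, 2]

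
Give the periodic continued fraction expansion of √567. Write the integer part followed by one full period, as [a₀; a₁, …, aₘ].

[23; 1, 4, 3, 4, 1, 46]

a₀ = ⌊√567⌋ = 23.
With m₀=0, d₀=1 and mₖ₊₁ = dₖaₖ − mₖ, dₖ₊₁ = (n − mₖ₊₁²)/dₖ, aₖ₊₁ = ⌊(a₀+mₖ₊₁)/dₖ₊₁⌋:
  k=1: m=23, d=38, a=1
  k=2: m=15, d=9, a=4
  k=3: m=21, d=14, a=3
  k=4: m=21, d=9, a=4
  k=5: m=15, d=38, a=1
  k=6: m=23, d=1, a=46
d=1 and a=2a₀=46 at k=6, so the next step gives (m, d) = (23, 38) again — its k=1 value — and the period has length 6.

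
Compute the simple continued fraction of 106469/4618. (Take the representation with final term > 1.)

106469 = 23×4618 + 255
4618 = 18×255 + 28
255 = 9×28 + 3
28 = 9×3 + 1
3 = 3×1 + 0  (stop)
So 106469/4618 = [23; 18, 9, 9, 3].

[23; 18, 9, 9, 3]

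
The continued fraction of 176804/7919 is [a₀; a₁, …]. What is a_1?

3

176804 = 22·7919 + 2586   →  a_0 = 22
7919 = 3·2586 + 161   →  a_1 = 3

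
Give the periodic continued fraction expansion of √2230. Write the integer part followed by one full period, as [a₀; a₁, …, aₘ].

a₀ = ⌊√2230⌋ = 47.
With m₀=0, d₀=1 and mₖ₊₁ = dₖaₖ − mₖ, dₖ₊₁ = (n − mₖ₊₁²)/dₖ, aₖ₊₁ = ⌊(a₀+mₖ₊₁)/dₖ₊₁⌋:
  k=1: m=47, d=21, a=4
  k=2: m=37, d=41, a=2
  k=3: m=45, d=5, a=18
  k=4: m=45, d=41, a=2
  k=5: m=37, d=21, a=4
  k=6: m=47, d=1, a=94
d=1 and a=2a₀=94 at k=6, so the next step gives (m, d) = (47, 21) again — its k=1 value — and the period has length 6.

[47; 4, 2, 18, 2, 4, 94]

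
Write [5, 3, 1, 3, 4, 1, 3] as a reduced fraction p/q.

1585/301

Fold from the inside: start with 3/1.
  1 + 1/3 = 4/3
  4 + 3/4 = 19/4
  3 + 4/19 = 61/19
  1 + 19/61 = 80/61
  3 + 61/80 = 301/80
  5 + 80/301 = 1585/301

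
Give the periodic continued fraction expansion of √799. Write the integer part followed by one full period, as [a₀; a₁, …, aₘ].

[28; 3, 1, 3, 56]

a₀ = ⌊√799⌋ = 28.
With m₀=0, d₀=1 and mₖ₊₁ = dₖaₖ − mₖ, dₖ₊₁ = (n − mₖ₊₁²)/dₖ, aₖ₊₁ = ⌊(a₀+mₖ₊₁)/dₖ₊₁⌋:
  k=1: m=28, d=15, a=3
  k=2: m=17, d=34, a=1
  k=3: m=17, d=15, a=3
  k=4: m=28, d=1, a=56
d=1 and a=2a₀=56 at k=4, so the next step gives (m, d) = (28, 15) again — its k=1 value — and the period has length 4.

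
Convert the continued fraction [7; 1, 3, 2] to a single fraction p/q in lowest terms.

70/9

Fold from the inside: start with 2/1.
  3 + 1/2 = 7/2
  1 + 2/7 = 9/7
  7 + 7/9 = 70/9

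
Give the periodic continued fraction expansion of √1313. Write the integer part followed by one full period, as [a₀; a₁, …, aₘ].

a₀ = ⌊√1313⌋ = 36.
With m₀=0, d₀=1 and mₖ₊₁ = dₖaₖ − mₖ, dₖ₊₁ = (n − mₖ₊₁²)/dₖ, aₖ₊₁ = ⌊(a₀+mₖ₊₁)/dₖ₊₁⌋:
  k=1: m=36, d=17, a=4
  k=2: m=32, d=17, a=4
  k=3: m=36, d=1, a=72
d=1 and a=2a₀=72 at k=3, so the next step gives (m, d) = (36, 17) again — its k=1 value — and the period has length 3.

[36; 4, 4, 72]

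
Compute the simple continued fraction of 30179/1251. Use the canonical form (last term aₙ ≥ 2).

[24; 8, 14, 11]

30179 = 24·1251 + 155
1251 = 8·155 + 11
155 = 14·11 + 1
11 = 11·1 + 0  (stop)
So 30179/1251 = [24; 8, 14, 11].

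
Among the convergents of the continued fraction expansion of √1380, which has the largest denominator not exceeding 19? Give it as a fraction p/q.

√1380 = [37; 6, 1, 2, 1, 6, 74, …] (period length 6).
Convergents:
  p_0/q_0 = 37/1
  p_1/q_1 = 223/6
  p_2/q_2 = 260/7
  p_3/q_3 = 743/20
q_2 = 7 ≤ 19 < 20 = q_3, so the answer is 260/7.

260/7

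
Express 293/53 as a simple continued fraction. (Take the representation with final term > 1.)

[5; 1, 1, 8, 3]

293 = 5·53 + 28
53 = 1·28 + 25
28 = 1·25 + 3
25 = 8·3 + 1
3 = 3·1 + 0  (stop)
So 293/53 = [5; 1, 1, 8, 3].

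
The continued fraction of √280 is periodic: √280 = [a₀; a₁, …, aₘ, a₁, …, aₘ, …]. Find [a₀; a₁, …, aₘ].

a₀ = ⌊√280⌋ = 16.
With m₀=0, d₀=1 and mₖ₊₁ = dₖaₖ − mₖ, dₖ₊₁ = (n − mₖ₊₁²)/dₖ, aₖ₊₁ = ⌊(a₀+mₖ₊₁)/dₖ₊₁⌋:
  k=1: m=16, d=24, a=1
  k=2: m=8, d=9, a=2
  k=3: m=10, d=20, a=1
  k=4: m=10, d=9, a=2
  k=5: m=8, d=24, a=1
  k=6: m=16, d=1, a=32
d=1 and a=2a₀=32 at k=6, so the next step gives (m, d) = (16, 24) again — its k=1 value — and the period has length 6.

[16; 1, 2, 1, 2, 1, 32]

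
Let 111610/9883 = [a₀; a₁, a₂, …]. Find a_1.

3

111610 = 11·9883 + 2897   →  a_0 = 11
9883 = 3·2897 + 1192   →  a_1 = 3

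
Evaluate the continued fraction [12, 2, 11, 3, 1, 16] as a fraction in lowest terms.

Fold from the inside: start with 16/1.
  1 + 1/16 = 17/16
  3 + 16/17 = 67/17
  11 + 17/67 = 754/67
  2 + 67/754 = 1575/754
  12 + 754/1575 = 19654/1575

19654/1575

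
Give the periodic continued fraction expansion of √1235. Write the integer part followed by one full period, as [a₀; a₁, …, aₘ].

[35; 7, 70]

a₀ = ⌊√1235⌋ = 35.
With m₀=0, d₀=1 and mₖ₊₁ = dₖaₖ − mₖ, dₖ₊₁ = (n − mₖ₊₁²)/dₖ, aₖ₊₁ = ⌊(a₀+mₖ₊₁)/dₖ₊₁⌋:
  k=1: m=35, d=10, a=7
  k=2: m=35, d=1, a=70
d=1 and a=2a₀=70 at k=2, so the next step gives (m, d) = (35, 10) again — its k=1 value — and the period has length 2.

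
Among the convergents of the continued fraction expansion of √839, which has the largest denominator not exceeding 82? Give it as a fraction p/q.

√839 = [28; 1, 27, 1, 56, …] (period length 4).
Convergents:
  p_0/q_0 = 28/1
  p_1/q_1 = 29/1
  p_2/q_2 = 811/28
  p_3/q_3 = 840/29
  p_4/q_4 = 47851/1652
q_3 = 29 ≤ 82 < 1652 = q_4, so the answer is 840/29.

840/29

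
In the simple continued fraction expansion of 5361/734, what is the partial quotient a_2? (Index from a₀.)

3

5361 = 7·734 + 223   →  a_0 = 7
734 = 3·223 + 65   →  a_1 = 3
223 = 3·65 + 28   →  a_2 = 3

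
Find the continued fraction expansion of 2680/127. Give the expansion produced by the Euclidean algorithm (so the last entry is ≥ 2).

[21; 9, 1, 3, 3]

2680 = 21×127 + 13
127 = 9×13 + 10
13 = 1×10 + 3
10 = 3×3 + 1
3 = 3×1 + 0  (stop)
So 2680/127 = [21; 9, 1, 3, 3].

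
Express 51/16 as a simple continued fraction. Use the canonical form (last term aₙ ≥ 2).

51 = 3·16 + 3
16 = 5·3 + 1
3 = 3·1 + 0  (stop)
So 51/16 = [3; 5, 3].

[3; 5, 3]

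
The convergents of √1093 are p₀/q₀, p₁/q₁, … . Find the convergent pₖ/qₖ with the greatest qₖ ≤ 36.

1091/33

√1093 = [33; 16, 1, 1, 16, 66, …] (period length 5).
Convergents:
  p_0/q_0 = 33/1
  p_1/q_1 = 529/16
  p_2/q_2 = 562/17
  p_3/q_3 = 1091/33
  p_4/q_4 = 18018/545
q_3 = 33 ≤ 36 < 545 = q_4, so the answer is 1091/33.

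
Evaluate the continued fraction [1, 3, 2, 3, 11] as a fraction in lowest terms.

350/271

Fold from the inside: start with 11/1.
  3 + 1/11 = 34/11
  2 + 11/34 = 79/34
  3 + 34/79 = 271/79
  1 + 79/271 = 350/271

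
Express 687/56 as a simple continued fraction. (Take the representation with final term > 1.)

[12; 3, 1, 2, 1, 3]

687 = 12·56 + 15
56 = 3·15 + 11
15 = 1·11 + 4
11 = 2·4 + 3
4 = 1·3 + 1
3 = 3·1 + 0  (stop)
So 687/56 = [12; 3, 1, 2, 1, 3].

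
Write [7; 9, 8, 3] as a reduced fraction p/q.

1621/228

Fold from the inside: start with 3/1.
  8 + 1/3 = 25/3
  9 + 3/25 = 228/25
  7 + 25/228 = 1621/228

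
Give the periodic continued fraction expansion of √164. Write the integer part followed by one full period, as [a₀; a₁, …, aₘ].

a₀ = ⌊√164⌋ = 12.

[12; 1, 4, 6, 4, 1, 24]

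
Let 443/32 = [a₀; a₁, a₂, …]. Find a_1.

1

443 = 13·32 + 27   →  a_0 = 13
32 = 1·27 + 5   →  a_1 = 1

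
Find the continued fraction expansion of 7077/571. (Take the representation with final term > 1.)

[12; 2, 1, 1, 6, 8, 2]

7077 = 12·571 + 225
571 = 2·225 + 121
225 = 1·121 + 104
121 = 1·104 + 17
104 = 6·17 + 2
17 = 8·2 + 1
2 = 2·1 + 0  (stop)
So 7077/571 = [12; 2, 1, 1, 6, 8, 2].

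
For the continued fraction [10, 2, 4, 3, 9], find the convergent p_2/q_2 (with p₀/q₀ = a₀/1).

Using pₖ = aₖpₖ₋₁ + pₖ₋₂, qₖ = aₖqₖ₋₁ + qₖ₋₂ (with p₋₁=1, p₋₂=0, q₋₁=0, q₋₂=1):
  k=0: a=10, p=10, q=1
  k=1: a=2, p=21, q=2
  k=2: a=4, p=94, q=9

94/9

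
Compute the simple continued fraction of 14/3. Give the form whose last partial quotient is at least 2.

[4; 1, 2]

14 = 4·3 + 2
3 = 1·2 + 1
2 = 2·1 + 0  (stop)
So 14/3 = [4; 1, 2].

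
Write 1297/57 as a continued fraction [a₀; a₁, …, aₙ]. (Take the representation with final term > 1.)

[22; 1, 3, 14]

1297 = 22*57 + 43
57 = 1*43 + 14
43 = 3*14 + 1
14 = 14*1 + 0  (stop)
So 1297/57 = [22; 1, 3, 14].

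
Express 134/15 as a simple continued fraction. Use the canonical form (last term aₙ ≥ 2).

[8; 1, 14]

134 = 8·15 + 14
15 = 1·14 + 1
14 = 14·1 + 0  (stop)
So 134/15 = [8; 1, 14].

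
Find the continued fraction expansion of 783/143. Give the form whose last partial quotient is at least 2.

783 = 5*143 + 68
143 = 2*68 + 7
68 = 9*7 + 5
7 = 1*5 + 2
5 = 2*2 + 1
2 = 2*1 + 0  (stop)
So 783/143 = [5; 2, 9, 1, 2, 2].

[5; 2, 9, 1, 2, 2]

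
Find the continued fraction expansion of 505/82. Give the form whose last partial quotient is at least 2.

[6; 6, 3, 4]

505 = 6*82 + 13
82 = 6*13 + 4
13 = 3*4 + 1
4 = 4*1 + 0  (stop)
So 505/82 = [6; 6, 3, 4].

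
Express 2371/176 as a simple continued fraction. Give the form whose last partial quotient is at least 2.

[13; 2, 8, 3, 3]

2371 = 13·176 + 83
176 = 2·83 + 10
83 = 8·10 + 3
10 = 3·3 + 1
3 = 3·1 + 0  (stop)
So 2371/176 = [13; 2, 8, 3, 3].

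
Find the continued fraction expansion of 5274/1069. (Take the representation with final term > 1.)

5274 = 4*1069 + 998
1069 = 1*998 + 71
998 = 14*71 + 4
71 = 17*4 + 3
4 = 1*3 + 1
3 = 3*1 + 0  (stop)
So 5274/1069 = [4; 1, 14, 17, 1, 3].

[4; 1, 14, 17, 1, 3]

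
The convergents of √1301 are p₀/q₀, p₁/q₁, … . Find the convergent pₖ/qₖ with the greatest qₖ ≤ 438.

15077/418

√1301 = [36; 14, 2, 2, 2, 2, 14, 72, …] (period length 7).
Convergents:
  p_0/q_0 = 36/1
  p_1/q_1 = 505/14
  p_2/q_2 = 1046/29
  p_3/q_3 = 2597/72
  p_4/q_4 = 6240/173
  p_5/q_5 = 15077/418
  p_6/q_6 = 217318/6025
q_5 = 418 ≤ 438 < 6025 = q_6, so the answer is 15077/418.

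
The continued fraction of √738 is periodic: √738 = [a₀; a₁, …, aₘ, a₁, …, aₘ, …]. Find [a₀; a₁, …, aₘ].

a₀ = ⌊√738⌋ = 27.
With m₀=0, d₀=1 and mₖ₊₁ = dₖaₖ − mₖ, dₖ₊₁ = (n − mₖ₊₁²)/dₖ, aₖ₊₁ = ⌊(a₀+mₖ₊₁)/dₖ₊₁⌋:
  k=1: m=27, d=9, a=6
  k=2: m=27, d=1, a=54
d=1 and a=2a₀=54 at k=2, so the next step gives (m, d) = (27, 9) again — its k=1 value — and the period has length 2.

[27; 6, 54]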